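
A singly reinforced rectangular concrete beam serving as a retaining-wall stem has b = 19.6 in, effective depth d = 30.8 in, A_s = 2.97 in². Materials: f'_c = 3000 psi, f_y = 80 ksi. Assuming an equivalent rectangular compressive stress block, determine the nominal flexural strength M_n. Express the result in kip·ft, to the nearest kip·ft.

M_n ≈ 563 kip·ft

T = A_s f_y = 2.97 × 80 = 237.6 kips.
a = T/(0.85 f'_c b) = 237.6/(0.85 × 3 × 19.6) = 4.754 in.
M_n = T(d − a/2) = 237.6 × (30.8 − 2.377) = 6753.3 kip·in = 6753.3/12 = 562.78 kip·ft.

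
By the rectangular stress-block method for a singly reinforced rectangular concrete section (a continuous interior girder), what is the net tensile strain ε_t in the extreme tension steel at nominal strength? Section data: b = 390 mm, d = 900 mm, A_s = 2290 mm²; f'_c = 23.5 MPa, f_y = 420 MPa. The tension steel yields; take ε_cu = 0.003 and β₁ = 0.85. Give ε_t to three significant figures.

a = A_s f_y/(0.85 f'_c b) = 123.46 mm.
β₁ = 0.85, so c = a/β₁ = 123.46/0.85 = 145.25 mm.
From the linear strain diagram with ε_cu = 0.003: ε_t = 0.003 (d − c)/c = 0.003 × (900 − 145.25)/145.25 = 0.0156.
Since ε_t ≥ 0.005, the section is tension-controlled.

ε_t ≈ 0.0156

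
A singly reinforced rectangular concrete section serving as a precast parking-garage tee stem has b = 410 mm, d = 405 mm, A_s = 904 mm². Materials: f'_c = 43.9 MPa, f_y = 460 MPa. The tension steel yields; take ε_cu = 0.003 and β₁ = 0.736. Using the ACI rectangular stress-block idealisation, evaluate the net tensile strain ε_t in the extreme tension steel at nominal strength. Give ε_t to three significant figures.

a = A_s f_y/(0.85 f'_c b) = 27.18 mm.
β₁ = 0.736, so c = a/β₁ = 27.18/0.736 = 36.93 mm.
From the linear strain diagram with ε_cu = 0.003: ε_t = 0.003 (d − c)/c = 0.003 × (405 − 36.93)/36.93 = 0.0299.
Since ε_t ≥ 0.005, the section is tension-controlled.

ε_t ≈ 0.0299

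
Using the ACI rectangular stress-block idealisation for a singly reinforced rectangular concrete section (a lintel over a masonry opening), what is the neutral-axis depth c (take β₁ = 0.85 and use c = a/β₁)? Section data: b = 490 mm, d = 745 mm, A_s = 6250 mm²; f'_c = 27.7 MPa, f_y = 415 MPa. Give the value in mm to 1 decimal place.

T = A_s f_y = 6250 × 415 = 2593750 N = 2593.75 kN.
Setting C = 0.85 f'_c a b equal to T: a = 2593750/(0.85 × 27.7 × 490) = 224.819 mm.
With β₁ = 0.85, c = a/β₁ = 224.819/0.85 = 264.5 mm.

c ≈ 264.5 mm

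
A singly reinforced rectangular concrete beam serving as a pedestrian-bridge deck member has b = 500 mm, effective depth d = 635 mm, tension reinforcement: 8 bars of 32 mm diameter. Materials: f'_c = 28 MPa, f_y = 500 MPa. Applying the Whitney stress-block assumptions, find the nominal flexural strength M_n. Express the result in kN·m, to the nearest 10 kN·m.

A_s = 8 × 804 = 6432 mm².
T = A_s f_y = 6432 × 500 = 3216000 N = 3216 kN.
From C = T: a = T/(0.85 f'_c b) = 3216000/(0.85 × 28 × 500) = 270.25 mm.
M_n = T(d − a/2) = 3216 kN × (635 − 135.125) mm = 1607.60 kN·m.

M_n ≈ 1610 kN·m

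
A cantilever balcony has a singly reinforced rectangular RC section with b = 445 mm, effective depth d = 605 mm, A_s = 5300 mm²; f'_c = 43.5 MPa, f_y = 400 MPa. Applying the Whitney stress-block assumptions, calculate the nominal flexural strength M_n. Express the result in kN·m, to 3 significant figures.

M_n ≈ 1150 kN·m

T = A_s f_y = 5300 × 400 = 2120000 N = 2120 kN.
From C = T: a = T/(0.85 f'_c b) = 2120000/(0.85 × 43.5 × 445) = 128.85 mm.
M_n = T(d − a/2) = 2120 kN × (605 − 64.425) mm = 1146.02 kN·m.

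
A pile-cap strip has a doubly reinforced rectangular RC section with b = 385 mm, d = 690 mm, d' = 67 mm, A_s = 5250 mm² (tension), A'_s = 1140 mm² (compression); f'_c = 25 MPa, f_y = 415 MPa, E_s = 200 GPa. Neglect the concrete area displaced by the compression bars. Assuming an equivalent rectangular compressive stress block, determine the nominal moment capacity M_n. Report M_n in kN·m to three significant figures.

M_n ≈ 1290 kN·m

Assume both tension and compression steel yield.
Net tension couple steel: A_s − A'_s = 4110 mm².
a = (A_s − A'_s) f_y / (0.85 f'_c b) = 1705650/(0.85 × 25 × 385) = 208.48 mm.
c = a/β₁ = 208.48/0.85 = 245.27 mm; ε'_s = 0.003(c − d')/c = 0.0022 ≥ f_y/E_s = 0.0021, so compression steel does yield.
M_n = (A_s − A'_s) f_y (d − a/2) + A'_s f_y (d − d') = [1705650 × (690 − 104.24) + 473100 × (690 − 67)] × 10⁻⁶ = 999.10 + 294.74 = 1293.84 kN·m.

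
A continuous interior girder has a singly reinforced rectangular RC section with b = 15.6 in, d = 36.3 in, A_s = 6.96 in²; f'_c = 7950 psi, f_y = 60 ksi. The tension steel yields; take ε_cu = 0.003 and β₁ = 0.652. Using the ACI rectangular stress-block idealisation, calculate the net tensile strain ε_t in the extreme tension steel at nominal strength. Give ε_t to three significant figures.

ε_t ≈ 0.0149

a = A_s f_y/(0.85 f'_c b) = 3.961 in.
β₁ = 0.652, so c = a/β₁ = 3.961/0.652 = 6.075 in.
From the linear strain diagram with ε_cu = 0.003: ε_t = 0.003 (d − c)/c = 0.003 × (36.3 − 6.075)/6.075 = 0.0149.
Since ε_t ≥ 0.005, the section is tension-controlled.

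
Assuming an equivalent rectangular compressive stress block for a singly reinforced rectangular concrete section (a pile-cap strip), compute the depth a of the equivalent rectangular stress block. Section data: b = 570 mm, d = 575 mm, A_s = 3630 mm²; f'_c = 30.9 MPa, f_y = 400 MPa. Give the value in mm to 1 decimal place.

a ≈ 97.0 mm

T = A_s f_y = 3630 × 400 = 1452000 N = 1452 kN.
Setting C = 0.85 f'_c a b equal to T: a = 1452000/(0.85 × 30.9 × 570) = 97.0 mm.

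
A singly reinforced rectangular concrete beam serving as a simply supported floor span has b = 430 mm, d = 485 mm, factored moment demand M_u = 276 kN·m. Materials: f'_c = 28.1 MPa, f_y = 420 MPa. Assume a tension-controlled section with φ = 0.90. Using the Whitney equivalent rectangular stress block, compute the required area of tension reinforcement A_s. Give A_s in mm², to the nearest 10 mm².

M_n = M_u/φ = 276/0.90 = 306.667 kN·m.
With M_n = 0.85 f'_c a b (d − a/2), solve the quadratic for a:
a = d − √(d² − 2M_n/(0.85 f'_c b)) = 485 − √(485² − 2 × 306.667×10⁶/(0.85 × 28.1 × 430)) = 66.06 mm.
A_s = 0.85 f'_c a b / f_y = 0.85 × 28.1 × 66.06 × 430 / 420 = 1615.4 mm².

A_s ≈ 1620 mm²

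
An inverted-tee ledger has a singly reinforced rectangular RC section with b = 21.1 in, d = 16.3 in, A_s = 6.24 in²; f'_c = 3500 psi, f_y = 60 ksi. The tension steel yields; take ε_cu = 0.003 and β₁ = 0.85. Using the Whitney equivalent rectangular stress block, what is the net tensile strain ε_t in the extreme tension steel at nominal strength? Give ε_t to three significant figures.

a = A_s f_y/(0.85 f'_c b) = 5.964 in.
β₁ = 0.85, so c = a/β₁ = 5.964/0.85 = 7.016 in.
From the linear strain diagram with ε_cu = 0.003: ε_t = 0.003 (d − c)/c = 0.003 × (16.3 − 7.016)/7.016 = 0.00397.
ε_t < 0.004 — the section is over-reinforced for flexure under ACI limits.

ε_t ≈ 0.00397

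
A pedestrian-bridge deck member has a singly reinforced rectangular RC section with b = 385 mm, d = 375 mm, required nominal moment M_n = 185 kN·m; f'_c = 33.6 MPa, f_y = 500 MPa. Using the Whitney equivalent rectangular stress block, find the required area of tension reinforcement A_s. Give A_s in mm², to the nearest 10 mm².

With M_n = 0.85 f'_c a b (d − a/2), solve the quadratic for a:
a = d − √(d² − 2M_n/(0.85 f'_c b)) = 375 − √(375² − 2 × 185×10⁶/(0.85 × 33.6 × 385)) = 47.93 mm.
A_s = 0.85 f'_c a b / f_y = 0.85 × 33.6 × 47.93 × 385 / 500 = 1054.0 mm².

A_s ≈ 1050 mm²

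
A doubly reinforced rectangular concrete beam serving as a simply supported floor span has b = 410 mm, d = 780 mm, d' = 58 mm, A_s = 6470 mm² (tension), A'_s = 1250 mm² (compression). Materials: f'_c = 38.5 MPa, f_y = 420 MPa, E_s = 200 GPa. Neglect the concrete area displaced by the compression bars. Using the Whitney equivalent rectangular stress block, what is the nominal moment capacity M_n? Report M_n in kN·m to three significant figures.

Assume both tension and compression steel yield.
Net tension couple steel: A_s − A'_s = 5220 mm².
a = (A_s − A'_s) f_y / (0.85 f'_c b) = 2192400/(0.85 × 38.5 × 410) = 163.40 mm.
c = a/β₁ = 163.40/0.775 = 210.84 mm; ε'_s = 0.003(c − d')/c = 0.0022 ≥ f_y/E_s = 0.0021, so compression steel does yield.
M_n = (A_s − A'_s) f_y (d − a/2) + A'_s f_y (d − d') = [2192400 × (780 − 81.7) + 525000 × (780 − 58)] × 10⁻⁶ = 1530.95 + 379.05 = 1910.00 kN·m.

M_n ≈ 1910 kN·m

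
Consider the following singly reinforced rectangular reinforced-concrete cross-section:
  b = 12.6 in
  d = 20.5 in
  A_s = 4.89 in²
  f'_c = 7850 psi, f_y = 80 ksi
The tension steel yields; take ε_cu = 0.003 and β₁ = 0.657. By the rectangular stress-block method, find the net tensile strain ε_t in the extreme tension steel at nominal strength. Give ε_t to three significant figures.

ε_t ≈ 0.00568

a = A_s f_y/(0.85 f'_c b) = 4.653 in.
β₁ = 0.657, so c = a/β₁ = 4.653/0.657 = 7.082 in.
From the linear strain diagram with ε_cu = 0.003: ε_t = 0.003 (d − c)/c = 0.003 × (20.5 − 7.082)/7.082 = 0.00568.
Since ε_t ≥ 0.005, the section is tension-controlled.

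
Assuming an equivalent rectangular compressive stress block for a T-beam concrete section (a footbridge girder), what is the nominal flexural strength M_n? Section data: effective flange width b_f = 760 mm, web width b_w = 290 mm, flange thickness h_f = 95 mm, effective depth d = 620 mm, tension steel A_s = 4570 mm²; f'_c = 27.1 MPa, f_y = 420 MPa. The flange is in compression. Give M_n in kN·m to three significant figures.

M_n ≈ 1080 kN·m

Tension: T = A_s f_y = 4570 × 420 = 1919400 N.
Try a within the flange: a = T/(0.85 f'_c b_f) = 1919400/(0.85 × 27.1 × 760) = 109.64 mm.
a = 109.64 > h_f = 95 mm: the block extends into the web. Split into flange-overhang and web parts.
C_f = 0.85 f'_c (b_f − b_w) h_f = 0.85 × 27.1 × (760 − 290) × 95 = 1028513 N.
Remaining web compression depth: a_w = (T − C_f)/(0.85 f'_c b_w) = (1919400 − 1028513)/(0.85 × 27.1 × 290) = 133.36 mm.
M_n = C_f(d − h_f/2) + (T − C_f)(d − a_w/2) = 1028513 × (620 − 47.5) + 890887 × (620 − 66.68) = 588.82 + 492.95 = 1081.77 × 10⁶ N·mm.
M_n = 1081.77 kN·m.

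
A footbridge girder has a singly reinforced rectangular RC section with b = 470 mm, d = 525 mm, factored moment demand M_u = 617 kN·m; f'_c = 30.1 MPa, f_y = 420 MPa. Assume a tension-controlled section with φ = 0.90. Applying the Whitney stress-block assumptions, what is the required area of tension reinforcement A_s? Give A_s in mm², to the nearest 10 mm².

A_s ≈ 3520 mm²

M_n = M_u/φ = 617/0.90 = 685.556 kN·m.
With M_n = 0.85 f'_c a b (d − a/2), solve the quadratic for a:
a = d − √(d² − 2M_n/(0.85 f'_c b)) = 525 − √(525² − 2 × 685.556×10⁶/(0.85 × 30.1 × 470)) = 123.00 mm.
A_s = 0.85 f'_c a b / f_y = 0.85 × 30.1 × 123.00 × 470 / 420 = 3521.6 mm².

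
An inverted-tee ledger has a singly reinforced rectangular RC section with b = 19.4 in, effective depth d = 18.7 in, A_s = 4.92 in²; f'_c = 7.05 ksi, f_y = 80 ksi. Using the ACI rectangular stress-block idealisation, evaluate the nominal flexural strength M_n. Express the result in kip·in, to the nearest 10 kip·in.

M_n ≈ 6690 kip·in

T = A_s f_y = 4.92 × 80 = 393.6 kips.
a = T/(0.85 f'_c b) = 393.6/(0.85 × 7.05 × 19.4) = 3.386 in.
M_n = T(d − a/2) = 393.6 × (18.7 − 1.693) = 6694.0 kip·in.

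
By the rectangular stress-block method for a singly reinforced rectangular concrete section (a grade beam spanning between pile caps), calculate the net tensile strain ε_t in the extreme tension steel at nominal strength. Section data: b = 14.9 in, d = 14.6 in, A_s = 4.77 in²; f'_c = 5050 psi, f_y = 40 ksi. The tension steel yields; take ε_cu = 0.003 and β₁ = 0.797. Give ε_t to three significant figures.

ε_t ≈ 0.00870

a = A_s f_y/(0.85 f'_c b) = 2.983 in.
β₁ = 0.797, so c = a/β₁ = 2.983/0.797 = 3.743 in.
From the linear strain diagram with ε_cu = 0.003: ε_t = 0.003 (d − c)/c = 0.003 × (14.6 − 3.743)/3.743 = 0.00870.
Since ε_t ≥ 0.005, the section is tension-controlled.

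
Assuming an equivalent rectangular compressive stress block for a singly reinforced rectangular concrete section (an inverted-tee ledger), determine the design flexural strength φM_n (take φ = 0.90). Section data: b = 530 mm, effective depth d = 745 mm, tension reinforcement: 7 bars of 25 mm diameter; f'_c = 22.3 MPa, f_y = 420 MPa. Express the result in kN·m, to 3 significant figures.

A_s = 7 × 491 = 3437 mm².
T = A_s f_y = 3437 × 420 = 1443540 N = 1443.54 kN.
From C = T: a = T/(0.85 f'_c b) = 1443540/(0.85 × 22.3 × 530) = 143.69 mm.
M_n = T(d − a/2) = 1443.54 kN × (745 − 71.845) mm = 971.73 kN·m.
φM_n = 0.90 × 971.73 = 874.56 kN·m.

φM_n ≈ 875 kN·m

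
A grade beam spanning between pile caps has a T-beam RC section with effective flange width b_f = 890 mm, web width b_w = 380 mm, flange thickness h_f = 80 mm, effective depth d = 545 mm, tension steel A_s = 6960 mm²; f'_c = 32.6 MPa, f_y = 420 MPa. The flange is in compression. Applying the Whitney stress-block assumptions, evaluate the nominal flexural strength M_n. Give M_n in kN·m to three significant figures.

Tension: T = A_s f_y = 6960 × 420 = 2923200 N.
Try a within the flange: a = T/(0.85 f'_c b_f) = 2923200/(0.85 × 32.6 × 890) = 118.53 mm.
a = 118.53 > h_f = 80 mm: the block extends into the web. Split into flange-overhang and web parts.
C_f = 0.85 f'_c (b_f − b_w) h_f = 0.85 × 32.6 × (890 − 380) × 80 = 1130568 N.
Remaining web compression depth: a_w = (T − C_f)/(0.85 f'_c b_w) = (2923200 − 1130568)/(0.85 × 32.6 × 380) = 170.24 mm.
M_n = C_f(d − h_f/2) + (T − C_f)(d − a_w/2) = 1130568 × (545 − 40) + 1792632 × (545 − 85.12) = 570.94 + 824.40 = 1395.34 × 10⁶ N·mm.
M_n = 1395.34 kN·m.

M_n ≈ 1400 kN·m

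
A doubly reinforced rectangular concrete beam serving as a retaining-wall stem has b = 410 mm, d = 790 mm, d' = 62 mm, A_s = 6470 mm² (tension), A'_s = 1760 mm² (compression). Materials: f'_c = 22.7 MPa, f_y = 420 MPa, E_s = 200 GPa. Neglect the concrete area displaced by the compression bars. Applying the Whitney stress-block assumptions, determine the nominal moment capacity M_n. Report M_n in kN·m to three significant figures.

Assume both tension and compression steel yield.
Net tension couple steel: A_s − A'_s = 4710 mm².
a = (A_s − A'_s) f_y / (0.85 f'_c b) = 1978200/(0.85 × 22.7 × 410) = 250.06 mm.
c = a/β₁ = 250.06/0.85 = 294.19 mm; ε'_s = 0.003(c − d')/c = 0.0024 ≥ f_y/E_s = 0.0021, so compression steel does yield.
M_n = (A_s − A'_s) f_y (d − a/2) + A'_s f_y (d − d') = [1978200 × (790 − 125.03) + 739200 × (790 − 62)] × 10⁻⁶ = 1315.44 + 538.14 = 1853.58 kN·m.

M_n ≈ 1850 kN·m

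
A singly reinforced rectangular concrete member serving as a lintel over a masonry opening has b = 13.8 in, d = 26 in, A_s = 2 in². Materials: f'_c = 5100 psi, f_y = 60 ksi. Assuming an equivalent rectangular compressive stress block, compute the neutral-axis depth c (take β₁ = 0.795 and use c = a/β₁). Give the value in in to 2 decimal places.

c ≈ 2.52 in

T = A_s f_y = 2 × 60 = 120 kips.
a = T/(0.85 f'_c b) = 120/(0.85 × 5.1 × 13.8) = 2.0059 in.
With β₁ = 0.795, c = a/β₁ = 2.0059/0.795 = 2.52 in.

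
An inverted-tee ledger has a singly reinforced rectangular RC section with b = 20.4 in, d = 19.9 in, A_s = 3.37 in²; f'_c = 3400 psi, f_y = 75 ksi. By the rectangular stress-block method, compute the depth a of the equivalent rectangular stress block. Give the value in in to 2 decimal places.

T = A_s f_y = 3.37 × 75 = 252.75 kips.
a = T/(0.85 f'_c b) = 252.75/(0.85 × 3.4 × 20.4) = 4.29 in.

a ≈ 4.29 in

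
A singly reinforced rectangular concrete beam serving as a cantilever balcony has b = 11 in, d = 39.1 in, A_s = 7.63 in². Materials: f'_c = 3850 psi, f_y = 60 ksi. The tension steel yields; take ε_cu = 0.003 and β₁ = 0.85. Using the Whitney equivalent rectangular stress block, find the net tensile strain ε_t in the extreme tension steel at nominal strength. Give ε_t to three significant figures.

ε_t ≈ 0.00484

a = A_s f_y/(0.85 f'_c b) = 12.718 in.
β₁ = 0.85, so c = a/β₁ = 12.718/0.85 = 14.962 in.
From the linear strain diagram with ε_cu = 0.003: ε_t = 0.003 (d − c)/c = 0.003 × (39.1 − 14.962)/14.962 = 0.00484.
ε_t is between 0.004 and 0.005 — transition zone.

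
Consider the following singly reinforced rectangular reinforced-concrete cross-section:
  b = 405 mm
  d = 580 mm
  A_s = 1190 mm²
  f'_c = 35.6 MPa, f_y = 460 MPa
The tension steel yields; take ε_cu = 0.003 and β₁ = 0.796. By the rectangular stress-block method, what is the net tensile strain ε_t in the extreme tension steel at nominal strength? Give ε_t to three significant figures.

ε_t ≈ 0.0280

a = A_s f_y/(0.85 f'_c b) = 44.67 mm.
β₁ = 0.796, so c = a/β₁ = 44.67/0.796 = 56.12 mm.
From the linear strain diagram with ε_cu = 0.003: ε_t = 0.003 (d − c)/c = 0.003 × (580 − 56.12)/56.12 = 0.0280.
Since ε_t ≥ 0.005, the section is tension-controlled.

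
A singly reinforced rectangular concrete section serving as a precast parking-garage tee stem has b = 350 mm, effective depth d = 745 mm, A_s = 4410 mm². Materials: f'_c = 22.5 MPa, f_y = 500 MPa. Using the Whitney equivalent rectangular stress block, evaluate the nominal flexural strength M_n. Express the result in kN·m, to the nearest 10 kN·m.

T = A_s f_y = 4410 × 500 = 2205000 N = 2205 kN.
From C = T: a = T/(0.85 f'_c b) = 2205000/(0.85 × 22.5 × 350) = 329.41 mm.
M_n = T(d − a/2) = 2205 kN × (745 − 164.705) mm = 1279.55 kN·m.

M_n ≈ 1280 kN·m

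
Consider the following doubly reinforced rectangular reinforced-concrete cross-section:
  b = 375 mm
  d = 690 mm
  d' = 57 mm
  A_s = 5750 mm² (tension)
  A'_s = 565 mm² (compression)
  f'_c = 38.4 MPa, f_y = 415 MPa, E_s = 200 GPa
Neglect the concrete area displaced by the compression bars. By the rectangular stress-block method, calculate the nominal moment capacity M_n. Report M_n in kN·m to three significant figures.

Assume both tension and compression steel yield.
Net tension couple steel: A_s − A'_s = 5185 mm².
a = (A_s − A'_s) f_y / (0.85 f'_c b) = 2151775/(0.85 × 38.4 × 375) = 175.80 mm.
c = a/β₁ = 175.80/0.776 = 226.55 mm; ε'_s = 0.003(c − d')/c = 0.0022 ≥ f_y/E_s = 0.0021, so compression steel does yield.
M_n = (A_s − A'_s) f_y (d − a/2) + A'_s f_y (d − d') = [2151775 × (690 − 87.9) + 234475 × (690 − 57)] × 10⁻⁶ = 1295.58 + 148.42 = 1444.00 kN·m.

M_n ≈ 1440 kN·m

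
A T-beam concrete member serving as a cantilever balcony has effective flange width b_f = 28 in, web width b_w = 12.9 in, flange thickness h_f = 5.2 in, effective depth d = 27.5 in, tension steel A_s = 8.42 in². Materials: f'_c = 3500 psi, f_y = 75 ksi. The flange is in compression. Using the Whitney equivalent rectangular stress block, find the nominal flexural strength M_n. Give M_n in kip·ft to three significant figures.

M_n ≈ 1220 kip·ft

Tension: T = A_s f_y = 8.42 × 75 = 631.5 kips.
Try a within the flange: a = T/(0.85 f'_c b_f) = 631.5/(0.85 × 3.5 × 28) = 7.581 in.
a = 7.581 > h_f = 5.2 in: the block extends into the web. Split into flange-overhang and web parts.
C_f = 0.85 f'_c (b_f − b_w) h_f = 0.85 × 3.5 × (28 − 12.9) × 5.2 = 233.6 kips.
Remaining web compression depth: a_w = (T − C_f)/(0.85 f'_c b_w) = (631.5 − 233.6)/(0.85 × 3.5 × 12.9) = 10.368 in.
M_n = C_f(d − h_f/2) + (T − C_f)(d − a_w/2) = 233.6 × (27.5 − 2.6) + 397.9 × (27.5 − 5.184) = 5816.6 + 8879.5 = 14696.1 kip·in.
M_n = 14696.1/12 = 1224.68 kip·ft.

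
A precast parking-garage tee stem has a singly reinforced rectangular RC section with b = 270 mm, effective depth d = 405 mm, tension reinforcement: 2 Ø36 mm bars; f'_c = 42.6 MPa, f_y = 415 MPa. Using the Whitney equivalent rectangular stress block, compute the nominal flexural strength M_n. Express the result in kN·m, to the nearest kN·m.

M_n ≈ 306 kN·m

A_s = 2 × 1018 = 2036 mm².
T = A_s f_y = 2036 × 415 = 844940 N = 844.94 kN.
From C = T: a = T/(0.85 f'_c b) = 844940/(0.85 × 42.6 × 270) = 86.42 mm.
M_n = T(d − a/2) = 844.94 kN × (405 − 43.21) mm = 305.69 kN·m.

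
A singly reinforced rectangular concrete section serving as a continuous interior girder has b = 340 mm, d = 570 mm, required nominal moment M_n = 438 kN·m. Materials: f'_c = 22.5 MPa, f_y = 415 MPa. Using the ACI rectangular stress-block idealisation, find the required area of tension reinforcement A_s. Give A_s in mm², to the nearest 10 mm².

A_s ≈ 2100 mm²

With M_n = 0.85 f'_c a b (d − a/2), solve the quadratic for a:
a = d − √(d² − 2M_n/(0.85 f'_c b)) = 570 − √(570² − 2 × 438×10⁶/(0.85 × 22.5 × 340)) = 133.90 mm.
A_s = 0.85 f'_c a b / f_y = 0.85 × 22.5 × 133.90 × 340 / 415 = 2098.0 mm².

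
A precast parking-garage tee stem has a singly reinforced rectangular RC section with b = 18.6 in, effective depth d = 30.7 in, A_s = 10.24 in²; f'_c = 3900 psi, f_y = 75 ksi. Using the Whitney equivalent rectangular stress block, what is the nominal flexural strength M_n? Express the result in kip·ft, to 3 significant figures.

T = A_s f_y = 10.24 × 75 = 768 kips.
a = T/(0.85 f'_c b) = 768/(0.85 × 3.9 × 18.6) = 12.456 in.
M_n = T(d − a/2) = 768 × (30.7 − 6.228) = 18794.5 kip·in = 18794.5/12 = 1566.21 kip·ft.

M_n ≈ 1570 kip·ft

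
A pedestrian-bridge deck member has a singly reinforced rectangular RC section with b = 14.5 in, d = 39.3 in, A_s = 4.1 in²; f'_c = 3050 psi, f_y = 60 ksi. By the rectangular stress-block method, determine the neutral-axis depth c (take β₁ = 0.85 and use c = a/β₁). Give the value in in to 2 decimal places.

T = A_s f_y = 4.1 × 60 = 246 kips.
a = T/(0.85 f'_c b) = 246/(0.85 × 3.05 × 14.5) = 6.5441 in.
With β₁ = 0.85, c = a/β₁ = 6.5441/0.85 = 7.70 in.

c ≈ 7.70 in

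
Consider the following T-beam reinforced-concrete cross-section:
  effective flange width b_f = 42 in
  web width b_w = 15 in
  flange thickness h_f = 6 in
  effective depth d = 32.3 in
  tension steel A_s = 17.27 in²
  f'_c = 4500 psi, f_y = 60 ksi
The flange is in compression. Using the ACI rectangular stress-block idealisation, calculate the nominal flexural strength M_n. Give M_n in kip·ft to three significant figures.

Tension: T = A_s f_y = 17.27 × 60 = 1036.2 kips.
Try a within the flange: a = T/(0.85 f'_c b_f) = 1036.2/(0.85 × 4.5 × 42) = 6.450 in.
a = 6.450 > h_f = 6 in: the block extends into the web. Split into flange-overhang and web parts.
C_f = 0.85 f'_c (b_f − b_w) h_f = 0.85 × 4.5 × (42 − 15) × 6 = 619.7 kips.
Remaining web compression depth: a_w = (T − C_f)/(0.85 f'_c b_w) = (1036.2 − 619.7)/(0.85 × 4.5 × 15) = 7.259 in.
M_n = C_f(d − h_f/2) + (T − C_f)(d − a_w/2) = 619.7 × (32.3 − 3) + 416.5 × (32.3 − 3.6295) = 18157.2 + 11941.3 = 30098.5 kip·in.
M_n = 30098.5/12 = 2508.21 kip·ft.

M_n ≈ 2510 kip·ft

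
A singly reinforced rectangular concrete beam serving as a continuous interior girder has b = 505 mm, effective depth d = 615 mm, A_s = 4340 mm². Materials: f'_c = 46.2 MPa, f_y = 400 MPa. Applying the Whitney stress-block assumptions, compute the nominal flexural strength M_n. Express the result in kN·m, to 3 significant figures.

M_n ≈ 992 kN·m

T = A_s f_y = 4340 × 400 = 1736000 N = 1736 kN.
From C = T: a = T/(0.85 f'_c b) = 1736000/(0.85 × 46.2 × 505) = 87.54 mm.
M_n = T(d − a/2) = 1736 kN × (615 − 43.77) mm = 991.66 kN·m.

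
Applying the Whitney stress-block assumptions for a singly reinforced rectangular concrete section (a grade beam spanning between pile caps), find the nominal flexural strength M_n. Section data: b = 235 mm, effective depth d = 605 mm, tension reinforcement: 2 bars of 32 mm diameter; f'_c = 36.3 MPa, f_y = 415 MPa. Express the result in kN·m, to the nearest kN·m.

M_n ≈ 373 kN·m

A_s = 2 × 804 = 1608 mm².
T = A_s f_y = 1608 × 415 = 667320 N = 667.32 kN.
From C = T: a = T/(0.85 f'_c b) = 667320/(0.85 × 36.3 × 235) = 92.03 mm.
M_n = T(d − a/2) = 667.32 kN × (605 − 46.015) mm = 373.02 kN·m.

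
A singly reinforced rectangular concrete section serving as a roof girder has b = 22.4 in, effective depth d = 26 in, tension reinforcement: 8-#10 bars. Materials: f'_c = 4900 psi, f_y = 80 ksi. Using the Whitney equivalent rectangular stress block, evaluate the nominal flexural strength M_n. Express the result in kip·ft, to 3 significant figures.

M_n ≈ 1470 kip·ft

A_s = 8 × 1.27 = 10.16 in².
T = A_s f_y = 10.16 × 80 = 812.8 kips.
a = T/(0.85 f'_c b) = 812.8/(0.85 × 4.9 × 22.4) = 8.712 in.
M_n = T(d − a/2) = 812.8 × (26 − 4.356) = 17592.2 kip·in = 17592.2/12 = 1466.02 kip·ft.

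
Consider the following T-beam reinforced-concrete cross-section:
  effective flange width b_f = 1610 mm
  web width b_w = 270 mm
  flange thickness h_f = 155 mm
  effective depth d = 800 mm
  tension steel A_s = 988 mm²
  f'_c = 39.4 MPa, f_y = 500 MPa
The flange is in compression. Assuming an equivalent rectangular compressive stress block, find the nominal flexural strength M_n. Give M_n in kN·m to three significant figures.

M_n ≈ 393 kN·m

Tension: T = A_s f_y = 988 × 500 = 494000 N.
Try a within the flange: a = T/(0.85 f'_c b_f) = 494000/(0.85 × 39.4 × 1610) = 9.16 mm.
Since a = 9.16 ≤ h_f = 155 mm, the stress block lies entirely in the flange; analyse as a rectangular beam of width b_f.
M_n = T(d − a/2) = 494000 × (800 − 4.58) = 392.94 × 10⁶ N·mm.
M_n = 392.94 kN·m.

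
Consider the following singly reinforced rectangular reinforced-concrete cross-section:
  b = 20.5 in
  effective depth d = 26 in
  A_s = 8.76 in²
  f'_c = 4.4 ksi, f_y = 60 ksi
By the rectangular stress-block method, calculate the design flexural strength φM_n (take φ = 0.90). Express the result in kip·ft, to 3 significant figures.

φM_n ≈ 890 kip·ft

T = A_s f_y = 8.76 × 60 = 525.6 kips.
a = T/(0.85 f'_c b) = 525.6/(0.85 × 4.4 × 20.5) = 6.855 in.
M_n = T(d − a/2) = 525.6 × (26 − 3.4275) = 11864.1 kip·in = 11864.1/12 = 988.68 kip·ft.
φM_n = 0.90 × 988.68 = 889.81 kip·ft.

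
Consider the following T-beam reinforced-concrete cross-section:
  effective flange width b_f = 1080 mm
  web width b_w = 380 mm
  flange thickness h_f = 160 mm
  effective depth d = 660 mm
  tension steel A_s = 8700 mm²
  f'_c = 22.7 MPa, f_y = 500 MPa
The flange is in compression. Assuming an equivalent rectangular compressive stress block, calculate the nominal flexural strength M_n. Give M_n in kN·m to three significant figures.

Tension: T = A_s f_y = 8700 × 500 = 4350000 N.
Try a within the flange: a = T/(0.85 f'_c b_f) = 4350000/(0.85 × 22.7 × 1080) = 208.75 mm.
a = 208.75 > h_f = 160 mm: the block extends into the web. Split into flange-overhang and web parts.
C_f = 0.85 f'_c (b_f − b_w) h_f = 0.85 × 22.7 × (1080 − 380) × 160 = 2161040 N.
Remaining web compression depth: a_w = (T − C_f)/(0.85 f'_c b_w) = (4350000 − 2161040)/(0.85 × 22.7 × 380) = 298.54 mm.
M_n = C_f(d − h_f/2) + (T − C_f)(d − a_w/2) = 2161040 × (660 − 80) + 2188960 × (660 − 149.27) = 1253.40 + 1117.97 = 2371.37 × 10⁶ N·mm.
M_n = 2371.37 kN·m.

M_n ≈ 2370 kN·m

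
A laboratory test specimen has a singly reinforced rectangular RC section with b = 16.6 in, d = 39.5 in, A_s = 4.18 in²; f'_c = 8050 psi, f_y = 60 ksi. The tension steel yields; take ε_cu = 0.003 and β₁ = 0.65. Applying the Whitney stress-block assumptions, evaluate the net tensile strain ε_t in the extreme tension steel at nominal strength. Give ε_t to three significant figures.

ε_t ≈ 0.0319

a = A_s f_y/(0.85 f'_c b) = 2.208 in.
β₁ = 0.65, so c = a/β₁ = 2.208/0.65 = 3.397 in.
From the linear strain diagram with ε_cu = 0.003: ε_t = 0.003 (d − c)/c = 0.003 × (39.5 − 3.397)/3.397 = 0.0319.
Since ε_t ≥ 0.005, the section is tension-controlled.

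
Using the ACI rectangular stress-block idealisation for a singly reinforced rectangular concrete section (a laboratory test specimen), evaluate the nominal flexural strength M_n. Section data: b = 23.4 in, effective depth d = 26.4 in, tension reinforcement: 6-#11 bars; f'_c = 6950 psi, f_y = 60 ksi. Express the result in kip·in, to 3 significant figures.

M_n ≈ 13700 kip·in

A_s = 6 × 1.56 = 9.36 in².
T = A_s f_y = 9.36 × 60 = 561.6 kips.
a = T/(0.85 f'_c b) = 561.6/(0.85 × 6.95 × 23.4) = 4.063 in.
M_n = T(d − a/2) = 561.6 × (26.4 − 2.0315) = 13685.3 kip·in.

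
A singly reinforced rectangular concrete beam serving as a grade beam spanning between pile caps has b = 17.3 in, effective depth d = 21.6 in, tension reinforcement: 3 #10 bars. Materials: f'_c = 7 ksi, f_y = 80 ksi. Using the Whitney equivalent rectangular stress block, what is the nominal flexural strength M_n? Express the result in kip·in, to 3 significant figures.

M_n ≈ 6130 kip·in

A_s = 3 × 1.27 = 3.81 in².
T = A_s f_y = 3.81 × 80 = 304.8 kips.
a = T/(0.85 f'_c b) = 304.8/(0.85 × 7 × 17.3) = 2.961 in.
M_n = T(d − a/2) = 304.8 × (21.6 − 1.4805) = 6132.4 kip·in.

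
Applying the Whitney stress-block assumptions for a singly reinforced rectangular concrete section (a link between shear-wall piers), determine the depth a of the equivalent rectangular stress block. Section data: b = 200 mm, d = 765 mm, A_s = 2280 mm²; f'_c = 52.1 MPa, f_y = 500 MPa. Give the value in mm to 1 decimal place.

a ≈ 128.7 mm

T = A_s f_y = 2280 × 500 = 1140000 N = 1140 kN.
Setting C = 0.85 f'_c a b equal to T: a = 1140000/(0.85 × 52.1 × 200) = 128.7 mm.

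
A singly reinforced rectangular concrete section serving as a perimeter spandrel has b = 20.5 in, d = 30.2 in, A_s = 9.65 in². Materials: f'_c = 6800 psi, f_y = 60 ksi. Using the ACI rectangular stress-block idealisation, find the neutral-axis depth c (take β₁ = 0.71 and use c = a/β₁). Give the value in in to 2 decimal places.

c ≈ 6.88 in

T = A_s f_y = 9.65 × 60 = 579 kips.
a = T/(0.85 f'_c b) = 579/(0.85 × 6.8 × 20.5) = 4.8865 in.
With β₁ = 0.71, c = a/β₁ = 4.8865/0.71 = 6.88 in.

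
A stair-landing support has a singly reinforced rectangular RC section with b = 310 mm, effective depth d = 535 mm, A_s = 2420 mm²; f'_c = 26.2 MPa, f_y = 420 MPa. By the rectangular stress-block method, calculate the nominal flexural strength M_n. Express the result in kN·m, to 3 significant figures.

M_n ≈ 469 kN·m

T = A_s f_y = 2420 × 420 = 1016400 N = 1016.4 kN.
From C = T: a = T/(0.85 f'_c b) = 1016400/(0.85 × 26.2 × 310) = 147.23 mm.
M_n = T(d − a/2) = 1016.4 kN × (535 − 73.615) mm = 468.95 kN·m.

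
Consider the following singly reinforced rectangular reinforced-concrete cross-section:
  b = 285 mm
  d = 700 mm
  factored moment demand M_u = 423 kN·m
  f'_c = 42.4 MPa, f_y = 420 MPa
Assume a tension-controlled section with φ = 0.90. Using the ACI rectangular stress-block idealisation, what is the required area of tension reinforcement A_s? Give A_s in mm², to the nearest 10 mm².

M_n = M_u/φ = 423/0.90 = 470 kN·m.
With M_n = 0.85 f'_c a b (d − a/2), solve the quadratic for a:
a = d − √(d² − 2M_n/(0.85 f'_c b)) = 700 − √(700² − 2 × 470×10⁶/(0.85 × 42.4 × 285)) = 68.74 mm.
A_s = 0.85 f'_c a b / f_y = 0.85 × 42.4 × 68.74 × 285 / 420 = 1681.1 mm².

A_s ≈ 1680 mm²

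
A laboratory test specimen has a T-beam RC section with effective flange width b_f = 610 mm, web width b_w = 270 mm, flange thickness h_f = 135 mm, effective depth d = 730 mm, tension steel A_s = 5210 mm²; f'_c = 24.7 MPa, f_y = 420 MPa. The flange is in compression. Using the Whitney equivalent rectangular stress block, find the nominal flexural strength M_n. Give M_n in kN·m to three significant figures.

M_n ≈ 1400 kN·m

Tension: T = A_s f_y = 5210 × 420 = 2188200 N.
Try a within the flange: a = T/(0.85 f'_c b_f) = 2188200/(0.85 × 24.7 × 610) = 170.86 mm.
a = 170.86 > h_f = 135 mm: the block extends into the web. Split into flange-overhang and web parts.
C_f = 0.85 f'_c (b_f − b_w) h_f = 0.85 × 24.7 × (610 − 270) × 135 = 963671 N.
Remaining web compression depth: a_w = (T − C_f)/(0.85 f'_c b_w) = (2188200 − 963671)/(0.85 × 24.7 × 270) = 216.02 mm.
M_n = C_f(d − h_f/2) + (T − C_f)(d − a_w/2) = 963671 × (730 − 67.5) + 1224529 × (730 − 108.01) = 638.43 + 761.64 = 1400.07 × 10⁶ N·mm.
M_n = 1400.07 kN·m.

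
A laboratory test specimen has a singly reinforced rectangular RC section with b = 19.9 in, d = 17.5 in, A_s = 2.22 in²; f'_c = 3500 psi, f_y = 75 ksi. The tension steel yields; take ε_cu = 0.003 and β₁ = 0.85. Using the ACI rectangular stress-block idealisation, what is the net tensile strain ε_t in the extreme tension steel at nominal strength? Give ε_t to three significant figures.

a = A_s f_y/(0.85 f'_c b) = 2.812 in.
β₁ = 0.85, so c = a/β₁ = 2.812/0.85 = 3.308 in.
From the linear strain diagram with ε_cu = 0.003: ε_t = 0.003 (d − c)/c = 0.003 × (17.5 − 3.308)/3.308 = 0.0129.
Since ε_t ≥ 0.005, the section is tension-controlled.

ε_t ≈ 0.0129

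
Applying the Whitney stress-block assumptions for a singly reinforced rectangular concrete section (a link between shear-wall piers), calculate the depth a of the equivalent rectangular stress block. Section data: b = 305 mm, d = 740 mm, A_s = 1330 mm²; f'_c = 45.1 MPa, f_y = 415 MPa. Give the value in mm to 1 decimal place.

T = A_s f_y = 1330 × 415 = 551950 N = 551.95 kN.
Setting C = 0.85 f'_c a b equal to T: a = 551950/(0.85 × 45.1 × 305) = 47.2 mm.

a ≈ 47.2 mm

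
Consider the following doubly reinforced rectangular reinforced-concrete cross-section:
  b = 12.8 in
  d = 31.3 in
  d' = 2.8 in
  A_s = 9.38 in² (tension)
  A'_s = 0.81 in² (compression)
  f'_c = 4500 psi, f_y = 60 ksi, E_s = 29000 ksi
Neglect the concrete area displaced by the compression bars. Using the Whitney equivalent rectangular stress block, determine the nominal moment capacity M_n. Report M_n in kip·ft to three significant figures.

Assume both steels yield.
a = (A_s − A'_s) f_y/(0.85 f'_c b) = (9.38 − 0.81) × 60/(0.85 × 4.5 × 12.8) = 10.502 in.
c = a/β₁ = 10.502/0.825 = 12.730 in; ε'_s = 0.003(c − d')/c = 0.0023 ≥ ε_y = 0.0021, so the compression steel yields.
M_n = (A_s − A'_s) f_y (d − a/2) + A'_s f_y (d − d') = 514.2 × (31.3 − 5.251) + 48.6 × (31.3 − 2.8) = 13394.4 + 1385.1 = 14779.5 kip·in = 14779.5/12 = 1231.63 kip·ft.

M_n ≈ 1230 kip·ft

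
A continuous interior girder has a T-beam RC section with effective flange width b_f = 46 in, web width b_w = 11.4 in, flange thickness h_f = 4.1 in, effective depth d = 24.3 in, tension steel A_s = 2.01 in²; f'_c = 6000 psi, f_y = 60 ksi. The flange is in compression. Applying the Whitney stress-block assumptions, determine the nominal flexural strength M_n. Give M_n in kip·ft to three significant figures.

Tension: T = A_s f_y = 2.01 × 60 = 120.6 kips.
Try a within the flange: a = T/(0.85 f'_c b_f) = 120.6/(0.85 × 6 × 46) = 0.514 in.
Since a = 0.514 ≤ h_f = 4.1 in, the stress block lies entirely in the flange; analyse as a rectangular beam of width b_f.
M_n = T(d − a/2) = 120.6 × (24.3 − 0.257) = 2899.6 kip·in.
M_n = 2899.6/12 = 241.63 kip·ft.

M_n ≈ 242 kip·ft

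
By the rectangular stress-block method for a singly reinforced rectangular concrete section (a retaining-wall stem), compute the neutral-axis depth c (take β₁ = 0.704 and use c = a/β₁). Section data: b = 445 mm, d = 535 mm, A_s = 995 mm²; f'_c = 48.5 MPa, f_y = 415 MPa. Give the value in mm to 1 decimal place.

T = A_s f_y = 995 × 415 = 412925 N = 412.925 kN.
Setting C = 0.85 f'_c a b equal to T: a = 412925/(0.85 × 48.5 × 445) = 22.509 mm.
With β₁ = 0.704, c = a/β₁ = 22.509/0.704 = 32.0 mm.

c ≈ 32.0 mm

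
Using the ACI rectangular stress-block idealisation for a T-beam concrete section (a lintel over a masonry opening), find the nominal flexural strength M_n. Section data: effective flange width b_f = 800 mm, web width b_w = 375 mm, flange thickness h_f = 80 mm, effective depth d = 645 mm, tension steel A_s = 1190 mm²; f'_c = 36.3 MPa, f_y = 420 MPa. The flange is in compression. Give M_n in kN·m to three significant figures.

M_n ≈ 317 kN·m

Tension: T = A_s f_y = 1190 × 420 = 499800 N.
Try a within the flange: a = T/(0.85 f'_c b_f) = 499800/(0.85 × 36.3 × 800) = 20.25 mm.
Since a = 20.25 ≤ h_f = 80 mm, the stress block lies entirely in the flange; analyse as a rectangular beam of width b_f.
M_n = T(d − a/2) = 499800 × (645 − 10.125) = 317.31 × 10⁶ N·mm.
M_n = 317.31 kN·m.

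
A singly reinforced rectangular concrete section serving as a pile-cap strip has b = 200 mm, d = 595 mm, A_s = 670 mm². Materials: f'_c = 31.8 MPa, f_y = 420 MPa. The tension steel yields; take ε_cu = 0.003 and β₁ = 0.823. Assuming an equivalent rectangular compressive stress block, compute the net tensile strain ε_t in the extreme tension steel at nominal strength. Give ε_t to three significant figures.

ε_t ≈ 0.0252

a = A_s f_y/(0.85 f'_c b) = 52.05 mm.
β₁ = 0.823, so c = a/β₁ = 52.05/0.823 = 63.24 mm.
From the linear strain diagram with ε_cu = 0.003: ε_t = 0.003 (d − c)/c = 0.003 × (595 − 63.24)/63.24 = 0.0252.
Since ε_t ≥ 0.005, the section is tension-controlled.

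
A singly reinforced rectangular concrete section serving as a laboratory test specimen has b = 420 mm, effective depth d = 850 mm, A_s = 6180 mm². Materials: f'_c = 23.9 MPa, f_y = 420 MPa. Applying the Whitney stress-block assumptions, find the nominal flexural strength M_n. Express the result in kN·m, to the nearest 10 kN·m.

T = A_s f_y = 6180 × 420 = 2595600 N = 2595.6 kN.
From C = T: a = T/(0.85 f'_c b) = 2595600/(0.85 × 23.9 × 420) = 304.21 mm.
M_n = T(d − a/2) = 2595.6 kN × (850 − 152.105) mm = 1811.46 kN·m.

M_n ≈ 1810 kN·m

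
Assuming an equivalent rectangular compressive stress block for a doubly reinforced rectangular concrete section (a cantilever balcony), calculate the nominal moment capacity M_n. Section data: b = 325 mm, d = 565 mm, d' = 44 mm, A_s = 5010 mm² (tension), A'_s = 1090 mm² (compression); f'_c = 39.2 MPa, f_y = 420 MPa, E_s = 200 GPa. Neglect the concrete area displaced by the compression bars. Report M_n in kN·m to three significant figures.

M_n ≈ 1040 kN·m

Assume both tension and compression steel yield.
Net tension couple steel: A_s − A'_s = 3920 mm².
a = (A_s − A'_s) f_y / (0.85 f'_c b) = 1646400/(0.85 × 39.2 × 325) = 152.04 mm.
c = a/β₁ = 152.04/0.77 = 197.45 mm; ε'_s = 0.003(c − d')/c = 0.0023 ≥ f_y/E_s = 0.0021, so compression steel does yield.
M_n = (A_s − A'_s) f_y (d − a/2) + A'_s f_y (d − d') = [1646400 × (565 − 76.02) + 457800 × (565 − 44)] × 10⁻⁶ = 805.06 + 238.51 = 1043.57 kN·m.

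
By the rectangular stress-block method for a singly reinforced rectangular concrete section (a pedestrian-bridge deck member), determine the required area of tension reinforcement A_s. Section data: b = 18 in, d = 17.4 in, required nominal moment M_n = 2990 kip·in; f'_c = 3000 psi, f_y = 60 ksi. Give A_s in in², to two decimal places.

From M_n = 0.85 f'_c a b (d − a/2):
a = d − √(d² − 2M_n/(0.85 f'_c b)) = 17.4 − √(17.4² − 2 × 2990/(0.85 × 3 × 18)) = 4.267 in.
A_s = 0.85 f'_c a b / f_y = 0.85 × 3 × 4.267 × 18 / 60 = 3.264 in².

A_s ≈ 3.26 in²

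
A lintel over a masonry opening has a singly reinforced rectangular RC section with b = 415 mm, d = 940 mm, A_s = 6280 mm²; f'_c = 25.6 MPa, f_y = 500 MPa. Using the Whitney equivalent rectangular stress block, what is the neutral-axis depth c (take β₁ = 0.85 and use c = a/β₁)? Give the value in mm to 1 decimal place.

c ≈ 409.1 mm

T = A_s f_y = 6280 × 500 = 3140000 N = 3140 kN.
Setting C = 0.85 f'_c a b equal to T: a = 3140000/(0.85 × 25.6 × 415) = 347.714 mm.
With β₁ = 0.85, c = a/β₁ = 347.714/0.85 = 409.1 mm.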